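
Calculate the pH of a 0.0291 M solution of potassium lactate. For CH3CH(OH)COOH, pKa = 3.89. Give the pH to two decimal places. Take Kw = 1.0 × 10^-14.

pH = 8.18

CH3CH(OH)COO- is the conjugate base of the weak acid CH3CH(OH)COOH.
Ka = 10^(−3.89) = 1.29 × 10^-4
Kb = Kw/Ka = 1.0×10^-14 / 1.29 × 10^-4 = 7.75 × 10^-11
Kb = [OH-]²/(0.0291 − [OH-]) = 7.75 × 10^-11
Neglecting [OH-] in the denominator: [OH-] = √(7.75 × 10^-11 × 0.0291) = 1.50 × 10^-6 M
Check: 0.0052% ionized — well under 5%, approximation valid.
pOH = 5.82, so pH = 14.00 − pOH = 8.18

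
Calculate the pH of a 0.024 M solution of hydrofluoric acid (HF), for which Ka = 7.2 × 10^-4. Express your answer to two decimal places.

HF ⇌ F- + H+
From the ICE table, Ka = [H+]²/(0.024 − [H+]) = 7.2 × 10^-4.
The 5% rule fails; solving [H+]² + Ka·[H+] − Ka·C₀ = 0 exactly:
[H+] = (−Ka + √(Ka² + 4·Ka·C₀))/2 = 3.81 × 10^-3 M
pH = −log(3.81 × 10^-3) = 2.42

pH = 2.42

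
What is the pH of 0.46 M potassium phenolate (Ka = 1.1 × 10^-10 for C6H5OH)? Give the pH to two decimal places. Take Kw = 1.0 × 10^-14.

pH = 11.81

C6H5O- is the conjugate base of the weak acid C6H5OH.
Kb = Kw/Ka = 1.0×10^-14 / 1.1 × 10^-10 = 9.09 × 10^-5
From the ICE table, Kb = x²/(0.46 − x) = 9.09 × 10^-5.
Since Kb ≪ C₀, x ≈ √(Kb·C₀) = 6.47 × 10^-3 M.
(x/C₀ = 1.4% < 5%, so the approximation holds.)
pOH = 2.19, so pH = 14.00 − pOH = 11.81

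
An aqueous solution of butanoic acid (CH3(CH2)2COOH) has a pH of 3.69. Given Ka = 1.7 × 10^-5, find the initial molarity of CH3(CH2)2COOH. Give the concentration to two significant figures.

C₀ = 2.7 × 10^-3 M

[H+] = 10^(-3.69) = 2.04 × 10^-4 M = x
Ka = x²/(C₀ − x) ⇒ C₀ = x + x²/Ka
C₀ = 2.04 × 10^-4 + (2.04 × 10^-4)²/(1.7 × 10^-5) = 2.65 × 10^-3 M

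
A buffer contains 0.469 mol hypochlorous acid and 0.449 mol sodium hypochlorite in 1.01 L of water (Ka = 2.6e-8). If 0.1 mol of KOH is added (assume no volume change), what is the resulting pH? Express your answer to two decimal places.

After neutralization: n(HOCl) = 0.369 mol, n(OCl-) = 0.549 mol.
pKa = −log(2.6 × 10^-8) = 7.585
pH = pKa + log(n_OCl-/n_HOCl) = 7.585 + log(0.549/0.369) = 7.585 + (+0.173)

pH = 7.76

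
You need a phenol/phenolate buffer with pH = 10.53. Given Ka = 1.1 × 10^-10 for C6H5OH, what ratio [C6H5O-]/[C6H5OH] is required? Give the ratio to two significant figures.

pKa = -log(1.1 × 10^-10) = 9.959
pH = pKa + log(r) ⇒ log(r) = 10.53 − 9.959 = +0.571
r = [C6H5O-]/[C6H5OH] = 10^(+0.571) = 3.72

ratio = 3.7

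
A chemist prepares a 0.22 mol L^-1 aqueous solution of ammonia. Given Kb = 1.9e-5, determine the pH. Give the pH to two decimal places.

NH3 + H2O ⇌ NH4+ + OH-
Kb = [OH-]²/(0.22 − [OH-]) = 1.9 × 10^-5
Assume [OH-] ≪ 0.22: [OH-] ≈ √(1.9 × 10^-5 × 0.22) = 2.04 × 10^-3 M
([OH-]/C₀ = 0.93% < 5%, so the approximation holds.)
pOH = 2.69, so pH = 14.00 − pOH = 11.31

pH = 11.31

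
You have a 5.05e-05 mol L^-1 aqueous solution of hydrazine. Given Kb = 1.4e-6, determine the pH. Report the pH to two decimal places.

pH = 8.89

N2H4 + H2O ⇌ N2H5+ + OH-
From the ICE table, Kb = [OH-]²/(5.05e-05 − [OH-]) = 1.4 × 10^-6.
The 5% rule fails; solving [OH-]² + Kb·[OH-] − Kb·C₀ = 0 exactly:
[OH-] = (−Kb + √(Kb² + 4·Kb·C₀))/2 = 7.74 × 10^-6 M
pOH = −log(7.74 × 10^-6) = 5.11; pH = 14.00 − 5.11 = 8.89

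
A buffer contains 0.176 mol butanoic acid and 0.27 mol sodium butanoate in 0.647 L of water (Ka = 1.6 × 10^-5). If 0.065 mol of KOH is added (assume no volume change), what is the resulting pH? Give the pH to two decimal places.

After neutralization: n(CH3(CH2)2COOH) = 0.111 mol, n(CH3(CH2)2COO-) = 0.335 mol.
pKa = −log(1.6 × 10^-5) = 4.796
pH = pKa + log([A⁻]/[HA]) = 4.796 + log(0.335/0.111) = 4.796 +0.480

pH = 5.28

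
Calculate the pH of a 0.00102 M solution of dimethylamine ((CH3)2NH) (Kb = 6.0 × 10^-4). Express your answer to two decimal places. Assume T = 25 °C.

pH = 10.73

(CH3)2NH + H2O ⇌ (CH3)2NH2+ + OH-
Let x = [OH-] at equilibrium. Kb = x²/(0.00102 − x).
x is not negligible relative to C₀; solve x² + 0.0006·x − 6.12e-07 = 0.
x = (−Kb + √(Kb² + 4·Kb·C₀))/2 = 5.38 × 10^-4 M
pOH = −log(5.38 × 10^-4) = 3.27; pH = 14.00 − 3.27 = 10.73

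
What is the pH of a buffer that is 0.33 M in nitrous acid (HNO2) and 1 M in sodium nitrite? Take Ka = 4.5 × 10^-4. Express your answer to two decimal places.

pH = 3.83

pKa = −log(4.5 × 10^-4) = 3.347
Using pH = pKa + log([base]/[acid]) with [base]/[acid] = 1/0.33:
pH = 3.347 + (+0.481) = 3.83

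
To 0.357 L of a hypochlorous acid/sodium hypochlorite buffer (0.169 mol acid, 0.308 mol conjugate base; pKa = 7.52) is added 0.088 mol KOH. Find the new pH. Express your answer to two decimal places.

pH = 8.21

OH- converts HOCl to OCl-: HOCl → 0.081 mol, OCl- → 0.396 mol.
pH = pKa + log(n_OCl-/n_HOCl) = 7.52 + log(0.396/0.081) = 7.52 + (+0.689)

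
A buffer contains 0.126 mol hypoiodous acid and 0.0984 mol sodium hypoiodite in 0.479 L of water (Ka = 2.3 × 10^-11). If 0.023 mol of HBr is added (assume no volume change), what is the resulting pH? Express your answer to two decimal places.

Added H+ converts OI- to HOI: HOI → 0.149 mol, OI- → 0.0754 mol.
pKa = −log(2.3 × 10^-11) = 10.638
pH = pKa + log([A⁻]/[HA]) = 10.638 + log(0.0754/0.149) = 10.638 -0.296

pH = 10.34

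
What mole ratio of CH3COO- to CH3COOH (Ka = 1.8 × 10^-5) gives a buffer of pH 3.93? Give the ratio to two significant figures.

ratio = 0.15

pKa = -log(1.8 × 10^-5) = 4.745
pH = pKa + log(r) ⇒ log(r) = 3.93 − 4.745 = -0.815
r = [CH3COO-]/[CH3COOH] = 10^(-0.815) = 0.153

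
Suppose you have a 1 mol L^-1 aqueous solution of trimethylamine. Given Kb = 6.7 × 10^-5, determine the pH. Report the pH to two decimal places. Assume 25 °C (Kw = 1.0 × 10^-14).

(CH3)3N + H2O ⇌ (CH3)3NH+ + OH-
From the ICE table, Kb = [OH-]²/(1 − [OH-]) = 6.7 × 10^-5.
Assume [OH-] ≪ 1: [OH-] ≈ √(6.7 × 10^-5 × 1) = 8.19 × 10^-3 M
([OH-]/C₀ = 0.82% < 5%, so the approximation holds.)
pOH = 2.09, so pH = 14.00 − pOH = 11.91

pH = 11.91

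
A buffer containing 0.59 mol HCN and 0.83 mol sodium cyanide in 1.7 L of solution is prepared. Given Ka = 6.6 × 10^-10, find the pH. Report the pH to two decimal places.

pH = 9.33

pKa = −log(6.6 × 10^-10) = 9.180
Henderson–Hasselbalch: pH = pKa + log([CN-]/[HCN]) = 9.180 + log(0.83/0.59)
pH = 9.180 + (+0.148) = 9.33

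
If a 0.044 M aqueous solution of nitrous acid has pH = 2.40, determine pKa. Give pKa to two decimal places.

[H+] = 10^(-2.40) = 3.98 × 10^-3 M
At equilibrium [HA] = 0.044 − 3.98 × 10^-3 = 4.00 × 10^-2 M
Ka = [H+][A-]/[HA] = (3.98 × 10^-3)² / 4.00 × 10^-2 = 3.96 × 10^-4
pKa = -log(3.96 × 10^-4) = 3.40

pKa = 3.40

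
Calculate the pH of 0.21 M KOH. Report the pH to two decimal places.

KOH is a strong base; [OH-] = 0.21 M.
pOH = -log(0.21) = 0.68
pH = 14.00 - 0.68 = 13.32

pH = 13.32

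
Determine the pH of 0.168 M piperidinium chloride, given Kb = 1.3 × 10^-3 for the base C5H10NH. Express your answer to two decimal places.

pH = 5.94

C5H10NH2+ is the conjugate acid of the weak base C5H10NH.
Ka = Kw/Kb = 1.0×10^-14 / 1.3 × 10^-3 = 7.69 × 10^-12
From the ICE table, Ka = [H+]²/(0.168 − [H+]) = 7.69 × 10^-12.
Assume [H+] ≪ 0.168: [H+] ≈ √(7.69 × 10^-12 × 0.168) = 1.14 × 10^-6 M
Check: 0.00068% ionized — well under 5%, approximation valid.
pH = −log[H+] = −log(1.14 × 10^-6) = 5.94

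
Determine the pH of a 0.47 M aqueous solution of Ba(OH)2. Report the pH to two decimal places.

pH = 13.97

Ba(OH)2 is a strong base (each formula unit releases 2 OH-); [OH-] = 0.94 M.
pOH = -log(0.94) = 0.03
pH = 14.00 - 0.03 = 13.97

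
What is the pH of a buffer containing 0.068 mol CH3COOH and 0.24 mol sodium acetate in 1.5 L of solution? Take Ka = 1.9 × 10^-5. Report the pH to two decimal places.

pKa = −log(1.9 × 10^-5) = 4.721
pH = pKa + log([A⁻]/[HA]) = 4.721 + log(0.24/0.068)
pH = 4.721 + (+0.548) = 5.27

pH = 5.27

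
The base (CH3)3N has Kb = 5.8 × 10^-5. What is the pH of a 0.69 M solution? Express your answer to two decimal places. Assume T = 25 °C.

(CH3)3N + H2O ⇌ (CH3)3NH+ + OH-
Let x = [OH-] at equilibrium. Kb = x²/(0.69 − x).
Neglecting x in the denominator: x = √(5.8 × 10^-5 × 0.69) = 6.33 × 10^-3 M
pOH = −log(6.33 × 10^-3) = 2.20; pH = 14.00 − 2.20 = 11.80

pH = 11.80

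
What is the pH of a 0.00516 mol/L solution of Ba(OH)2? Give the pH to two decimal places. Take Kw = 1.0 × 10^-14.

pH = 12.01

Ba(OH)2 is a strong base (each formula unit releases 2 OH-); [OH-] = 0.0103 M.
pOH = -log(0.0103) = 1.99
pH = 14.00 - 1.99 = 12.01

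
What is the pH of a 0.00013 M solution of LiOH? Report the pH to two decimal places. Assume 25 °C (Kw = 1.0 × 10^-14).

LiOH is a strong base; [OH-] = 0.00013 M.
pOH = -log(0.00013) = 3.89
pH = 14.00 - 3.89 = 10.11

pH = 10.11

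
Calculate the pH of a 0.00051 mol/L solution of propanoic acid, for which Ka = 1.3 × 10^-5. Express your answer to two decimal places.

pH = 4.12

CH3CH2COOH ⇌ CH3CH2COO- + H+
Ka = x²/(0.00051 − x) = 1.3 × 10^-5
x is not negligible relative to C₀; solve x² + 1.3e-05·x − 6.63e-09 = 0.
x = [−1.3e-05 + √(1.3e-05² + 2.65e-08)]/2 = 7.52 × 10^-5 M
pH = −log[H+] = −log(7.52 × 10^-5) = 4.12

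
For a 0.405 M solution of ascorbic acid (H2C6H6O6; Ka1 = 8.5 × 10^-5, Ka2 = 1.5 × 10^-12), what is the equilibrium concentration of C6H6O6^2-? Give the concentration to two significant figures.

First ionization gives [H+] ≈ [HC6H6O6-] = 5.87 × 10^-3 M.
Second step: Ka2 = [H+][C6H6O6^2-]/[HC6H6O6-] ≈ [C6H6O6^2-] (since [H+] ≈ [HC6H6O6-]).
So [C6H6O6^2-] ≈ Ka2.

1.5 × 10^-12 M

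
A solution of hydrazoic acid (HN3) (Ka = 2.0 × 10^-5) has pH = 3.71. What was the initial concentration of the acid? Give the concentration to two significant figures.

[H+] = 10^(-3.71) = 1.95 × 10^-4 M = x
Ka = x²/(C₀ − x) ⇒ C₀ = x + x²/Ka
C₀ = 1.95 × 10^-4 + (1.95 × 10^-4)²/(2.0 × 10^-5) = 2.10 × 10^-3 M

C₀ = 2.1 × 10^-3 M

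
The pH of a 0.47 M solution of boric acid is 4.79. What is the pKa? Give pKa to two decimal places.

[H+] = 10^(-4.79) = 1.62 × 10^-5 M
At equilibrium [HA] = 0.47 − 1.62 × 10^-5 = 4.70 × 10^-1 M
Ka = [H+][A-]/[HA] = (1.62 × 10^-5)² / 4.70 × 10^-1 = 5.58 × 10^-10
pKa = -log(5.58 × 10^-10) = 9.25

pKa = 9.25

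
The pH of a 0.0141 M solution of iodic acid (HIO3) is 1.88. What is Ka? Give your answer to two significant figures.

[H+] = 10^(-1.88) = 1.32 × 10^-2 M
At equilibrium [HA] = 0.0141 − 1.32 × 10^-2 = 9.00 × 10^-4 M
Ka = [H+][A-]/[HA] = (1.32 × 10^-2)² / 9.00 × 10^-4 = 1.9 × 10^-1

Ka = 1.9 × 10^-1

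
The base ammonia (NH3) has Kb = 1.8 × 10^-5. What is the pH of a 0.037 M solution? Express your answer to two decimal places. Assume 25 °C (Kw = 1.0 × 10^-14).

pH = 10.91

NH3 + H2O ⇌ NH4+ + OH-
Let x = [OH-] at equilibrium. Kb = x²/(0.037 − x).
Since Kb ≪ C₀, x ≈ √(Kb·C₀) = 8.16 × 10^-4 M.
Check: 2.2% ionized — well under 5%, approximation valid.
pOH = 3.09, so pH = 14.00 − pOH = 10.91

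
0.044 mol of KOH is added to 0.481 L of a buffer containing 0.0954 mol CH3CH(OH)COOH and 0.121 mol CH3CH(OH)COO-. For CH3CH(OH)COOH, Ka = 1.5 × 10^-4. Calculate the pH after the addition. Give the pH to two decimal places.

After neutralization: n(CH3CH(OH)COOH) = 0.0514 mol, n(CH3CH(OH)COO-) = 0.165 mol.
pKa = −log(1.5 × 10^-4) = 3.824
Henderson–Hasselbalch with mole ratio 0.165/0.0514: pH = 3.824 + (+0.507)

pH = 4.33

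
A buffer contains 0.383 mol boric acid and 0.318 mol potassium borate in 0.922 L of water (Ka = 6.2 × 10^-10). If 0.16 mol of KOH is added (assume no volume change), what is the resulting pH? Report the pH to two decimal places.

pH = 9.54

OH- converts B(OH)3 to B(OH)4-: B(OH)3 → 0.223 mol, B(OH)4- → 0.478 mol.
pKa = −log(6.2 × 10^-10) = 9.208
pH = pKa + log([A⁻]/[HA]) = 9.208 + log(0.478/0.223) = 9.208 +0.331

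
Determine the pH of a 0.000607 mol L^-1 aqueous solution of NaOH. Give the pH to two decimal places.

pH = 10.78

NaOH is a strong base; [OH-] = 0.000607 M.
pOH = -log(0.000607) = 3.22
pH = 14.00 - 3.22 = 10.78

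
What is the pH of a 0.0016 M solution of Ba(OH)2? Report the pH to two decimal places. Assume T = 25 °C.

Ba(OH)2 is a strong base (each formula unit releases 2 OH-); [OH-] = 0.0032 M.
pOH = -log(0.0032) = 2.49
pH = 14.00 - 2.49 = 11.51

pH = 11.51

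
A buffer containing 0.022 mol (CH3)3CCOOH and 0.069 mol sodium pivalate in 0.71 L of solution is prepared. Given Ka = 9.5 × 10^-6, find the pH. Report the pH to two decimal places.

pH = 5.52

pKa = −log(9.5 × 10^-6) = 5.022
pH = pKa + log([A⁻]/[HA]) = 5.022 + log(0.069/0.022)
pH = 5.022 + (+0.496) = 5.52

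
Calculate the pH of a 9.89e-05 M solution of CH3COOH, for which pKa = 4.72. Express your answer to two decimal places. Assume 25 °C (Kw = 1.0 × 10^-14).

pH = 4.46

CH3COOH ⇌ CH3COO- + H+
Ka = 10^(−4.72) = 1.91 × 10^-5
Ka = x²/(9.89e-05 − x) = 1.91 × 10^-5
The 5% rule fails; solving x² + Ka·x − Ka·C₀ = 0 exactly:
x = (−Ka + √(Ka² + 4·Ka·C₀))/2 = 3.49 × 10^-5 M
pH = −log[H+] = −log(3.49 × 10^-5) = 4.46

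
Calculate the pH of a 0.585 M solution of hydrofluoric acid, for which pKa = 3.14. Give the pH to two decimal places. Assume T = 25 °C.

HF ⇌ F- + H+
Ka = 10^(−3.14) = 7.24 × 10^-4
Ka = x²/(0.585 − x) = 7.24 × 10^-4
Neglecting x in the denominator: x = √(7.24 × 10^-4 × 0.585) = 2.06 × 10^-2 M
(x/C₀ = 3.5% < 5%, so the approximation holds.)
pH = −log[H+] = −log(2.06 × 10^-2) = 1.69

pH = 1.69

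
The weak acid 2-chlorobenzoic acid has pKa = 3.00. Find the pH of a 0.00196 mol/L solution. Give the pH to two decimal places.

pH = 3.01

ClC6H4COOH ⇌ ClC6H4COO- + H+
Ka = 10^(−3.00) = 1.00 × 10^-3
Ka = x²/(0.00196 − x) = 1.00 × 10^-3
x is not negligible relative to C₀; solve x² + 0.001·x − 1.96e-06 = 0.
x = (−Ka + √(Ka² + 4·Ka·C₀))/2 = 9.87 × 10^-4 M
pH = −log(9.87 × 10^-4) = 3.01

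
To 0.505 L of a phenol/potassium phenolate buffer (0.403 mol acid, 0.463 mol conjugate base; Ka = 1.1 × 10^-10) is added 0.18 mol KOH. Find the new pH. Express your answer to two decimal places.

pH = 10.42

After neutralization: n(C6H5OH) = 0.223 mol, n(C6H5O-) = 0.643 mol.
pKa = −log(1.1 × 10^-10) = 9.959
pH = pKa + log([A⁻]/[HA]) = 9.959 + log(0.643/0.223) = 9.959 +0.460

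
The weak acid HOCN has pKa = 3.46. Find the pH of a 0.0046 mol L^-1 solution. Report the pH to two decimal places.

pH = 2.96

HOCN ⇌ OCN- + H+
Ka = 10^(−3.46) = 3.47 × 10^-4
Ka = [H+]²/(0.0046 − [H+]) = 3.47 × 10^-4
[H+] is not negligible relative to C₀; solve [H+]² + 0.000347·[H+] − 1.6e-06 = 0.
[H+] = (−Ka + √(Ka² + 4·Ka·C₀))/2 = 1.10 × 10^-3 M
pH = −log[H+] = −log(1.10 × 10^-3) = 2.96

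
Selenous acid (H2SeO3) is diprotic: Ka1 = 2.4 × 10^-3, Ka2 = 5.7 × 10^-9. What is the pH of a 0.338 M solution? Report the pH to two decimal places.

pH = 1.56

Since Ka1 ≫ Ka2, the first ionization dominates [H+].
Ka1 = x²/(0.338 − x) = 2.4 × 10^-3
Solving the quadratic: x = (−Ka1 + √(Ka1² + 4·Ka1·C₀))/2 = 2.73 × 10^-2 M
pH = −log(2.73 × 10^-2) = 1.56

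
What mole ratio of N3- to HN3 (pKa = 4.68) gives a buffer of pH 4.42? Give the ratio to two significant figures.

ratio = 0.55

pH = pKa + log(r) ⇒ log(r) = 4.42 − 4.68 = -0.26
r = [N3-]/[HN3] = 10^(-0.26) = 0.55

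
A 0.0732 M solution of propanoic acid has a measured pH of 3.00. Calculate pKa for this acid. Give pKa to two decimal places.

[H+] = 10^(-3.00) = 1.00 × 10^-3 M
At equilibrium [HA] = 0.0732 − 1.00 × 10^-3 = 7.22 × 10^-2 M
Ka = [H+][A-]/[HA] = (1.00 × 10^-3)² / 7.22 × 10^-2 = 1.39 × 10^-5
pKa = -log(1.39 × 10^-5) = 4.86

pKa = 4.86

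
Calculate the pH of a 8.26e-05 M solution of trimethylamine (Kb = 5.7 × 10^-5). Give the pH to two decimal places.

(CH3)3N + H2O ⇌ (CH3)3NH+ + OH-
From the ICE table, Kb = [OH-]²/(8.26e-05 − [OH-]) = 5.7 × 10^-5.
The 5% rule fails; solving [OH-]² + Kb·[OH-] − Kb·C₀ = 0 exactly:
[OH-] = [−5.7e-05 + √(5.7e-05² + 1.88e-08)]/2 = 4.58 × 10^-5 M
pOH = 4.34, so pH = 14.00 − pOH = 9.66

pH = 9.66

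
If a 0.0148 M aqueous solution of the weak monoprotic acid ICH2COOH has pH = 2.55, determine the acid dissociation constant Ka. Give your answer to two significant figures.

[H+] = 10^(-2.55) = 2.82 × 10^-3 M
At equilibrium [HA] = 0.0148 − 2.82 × 10^-3 = 1.20 × 10^-2 M
Ka = [H+][A-]/[HA] = (2.82 × 10^-3)² / 1.20 × 10^-2 = 6.6 × 10^-4

Ka = 6.6 × 10^-4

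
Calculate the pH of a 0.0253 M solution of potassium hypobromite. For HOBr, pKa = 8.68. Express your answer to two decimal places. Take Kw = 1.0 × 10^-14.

pH = 10.54

OBr- is the conjugate base of the weak acid HOBr.
Ka = 10^(−8.68) = 2.09 × 10^-9
Kb = Kw/Ka = 1.0×10^-14 / 2.09 × 10^-9 = 4.78 × 10^-6
Kb = x²/(0.0253 − x) = 4.78 × 10^-6
Neglecting x in the denominator: x = √(4.78 × 10^-6 × 0.0253) = 3.48 × 10^-4 M
pOH = −log(3.48 × 10^-4) = 3.46; pH = 14.00 − 3.46 = 10.54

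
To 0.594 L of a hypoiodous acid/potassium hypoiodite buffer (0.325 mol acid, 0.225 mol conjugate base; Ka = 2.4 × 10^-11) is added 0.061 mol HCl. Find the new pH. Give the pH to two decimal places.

After neutralization: n(HOI) = 0.386 mol, n(OI-) = 0.164 mol.
pKa = −log(2.4 × 10^-11) = 10.620
pH = pKa + log(n_OI-/n_HOI) = 10.620 + log(0.164/0.386) = 10.620 + (-0.372)

pH = 10.25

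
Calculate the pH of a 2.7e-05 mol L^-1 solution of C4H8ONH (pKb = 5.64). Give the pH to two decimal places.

pH = 8.83

C4H8ONH + H2O ⇌ C4H8ONH2+ + OH-
Kb = 10^(−5.64) = 2.29 × 10^-6
Kb = [OH-]²/(2.7e-05 − [OH-]) = 2.29 × 10^-6
The 5% rule fails; solving [OH-]² + Kb·[OH-] − Kb·C₀ = 0 exactly:
[OH-] = (−Kb + √(Kb² + 4·Kb·C₀))/2 = 6.80 × 10^-6 M
pOH = −log(6.80 × 10^-6) = 5.17; pH = 14.00 − 5.17 = 8.83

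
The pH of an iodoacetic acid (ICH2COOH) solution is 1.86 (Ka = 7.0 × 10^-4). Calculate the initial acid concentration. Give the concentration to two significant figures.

C₀ = 2.9 × 10^-1 M

[H+] = 10^(-1.86) = 1.38 × 10^-2 M = x
Ka = x²/(C₀ − x) ⇒ C₀ = x + x²/Ka
C₀ = 1.38 × 10^-2 + (1.38 × 10^-2)²/(7.0 × 10^-4) = 2.86 × 10^-1 M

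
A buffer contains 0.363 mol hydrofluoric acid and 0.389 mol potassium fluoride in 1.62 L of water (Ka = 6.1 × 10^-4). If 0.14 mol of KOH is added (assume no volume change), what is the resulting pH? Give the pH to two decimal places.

After neutralization: n(HF) = 0.223 mol, n(F-) = 0.529 mol.
pKa = −log(6.1 × 10^-4) = 3.215
pH = pKa + log(n_F-/n_HF) = 3.215 + log(0.529/0.223) = 3.215 + (+0.375)

pH = 3.59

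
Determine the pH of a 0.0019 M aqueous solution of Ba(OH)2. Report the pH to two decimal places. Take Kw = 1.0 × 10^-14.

Ba(OH)2 is a strong base (each formula unit releases 2 OH-); [OH-] = 0.0038 M.
pOH = -log(0.0038) = 2.42
pH = 14.00 - 2.42 = 11.58

pH = 11.58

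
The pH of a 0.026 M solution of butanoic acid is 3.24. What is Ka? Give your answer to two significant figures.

Ka = 1.3 × 10^-5

[H+] = 10^(-3.24) = 5.75 × 10^-4 M
At equilibrium [HA] = 0.026 − 5.75 × 10^-4 = 2.54 × 10^-2 M
Ka = [H+][A-]/[HA] = (5.75 × 10^-4)² / 2.54 × 10^-2 = 1.3 × 10^-5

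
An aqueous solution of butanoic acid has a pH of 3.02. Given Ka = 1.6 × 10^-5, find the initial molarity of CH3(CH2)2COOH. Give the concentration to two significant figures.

[H+] = 10^(-3.02) = 9.55 × 10^-4 M = x
Ka = x²/(C₀ − x) ⇒ C₀ = x + x²/Ka
C₀ = 9.55 × 10^-4 + (9.55 × 10^-4)²/(1.6 × 10^-5) = 5.80 × 10^-2 M

C₀ = 5.8 × 10^-2 M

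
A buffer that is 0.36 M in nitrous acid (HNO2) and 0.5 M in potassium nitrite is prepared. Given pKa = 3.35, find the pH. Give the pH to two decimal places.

pH = pKa + log([A⁻]/[HA]) = 3.35 + log(0.5/0.36)
pH = 3.35 + (+0.143) = 3.49

pH = 3.49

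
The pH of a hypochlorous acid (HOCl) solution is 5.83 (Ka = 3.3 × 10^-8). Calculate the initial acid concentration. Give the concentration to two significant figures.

[H+] = 10^(-5.83) = 1.48 × 10^-6 M = x
Ka = x²/(C₀ − x) ⇒ C₀ = x + x²/Ka
C₀ = 1.48 × 10^-6 + (1.48 × 10^-6)²/(3.3 × 10^-8) = 6.79 × 10^-5 M

C₀ = 6.8 × 10^-5 M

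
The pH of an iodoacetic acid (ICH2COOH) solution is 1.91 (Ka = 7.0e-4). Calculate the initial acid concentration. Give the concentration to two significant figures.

C₀ = 2.3 × 10^-1 M

[H+] = 10^(-1.91) = 1.23 × 10^-2 M = x
Ka = x²/(C₀ − x) ⇒ C₀ = x + x²/Ka
C₀ = 1.23 × 10^-2 + (1.23 × 10^-2)²/(7.0 × 10^-4) = 2.28 × 10^-1 M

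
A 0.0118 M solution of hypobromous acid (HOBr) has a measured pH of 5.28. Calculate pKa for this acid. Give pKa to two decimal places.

pKa = 8.63

[H+] = 10^(-5.28) = 5.25 × 10^-6 M
At equilibrium [HA] = 0.0118 − 5.25 × 10^-6 = 1.18 × 10^-2 M
Ka = [H+][A-]/[HA] = (5.25 × 10^-6)² / 1.18 × 10^-2 = 2.34 × 10^-9
pKa = -log(2.34 × 10^-9) = 8.63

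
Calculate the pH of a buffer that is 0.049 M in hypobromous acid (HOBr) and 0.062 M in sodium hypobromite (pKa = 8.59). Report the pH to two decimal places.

Using pH = pKa + log([base]/[acid]) with [base]/[acid] = 0.062/0.049:
pH = 8.59 + (+0.102) = 8.69

pH = 8.69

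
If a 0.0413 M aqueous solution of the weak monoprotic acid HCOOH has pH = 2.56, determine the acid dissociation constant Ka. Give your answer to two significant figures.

Ka = 2.0 × 10^-4

[H+] = 10^(-2.56) = 2.75 × 10^-3 M
At equilibrium [HA] = 0.0413 − 2.75 × 10^-3 = 3.86 × 10^-2 M
Ka = [H+][A-]/[HA] = (2.75 × 10^-3)² / 3.86 × 10^-2 = 2.0 × 10^-4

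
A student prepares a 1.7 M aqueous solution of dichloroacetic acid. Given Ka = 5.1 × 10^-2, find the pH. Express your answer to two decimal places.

Cl2CHCOOH ⇌ Cl2CHCOO- + H+
From the ICE table, Ka = x²/(1.7 − x) = 5.1 × 10^-2.
x is not negligible relative to C₀; solve x² + 0.051·x − 0.0867 = 0.
x = [−0.051 + √(0.051² + 0.347)]/2 = 2.70 × 10^-1 M
pH = −log[H+] = −log(2.70 × 10^-1) = 0.57

pH = 0.57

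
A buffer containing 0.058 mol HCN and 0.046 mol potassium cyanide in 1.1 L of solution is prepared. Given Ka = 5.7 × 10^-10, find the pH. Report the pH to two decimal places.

pKa = −log(5.7 × 10^-10) = 9.244
Using pH = pKa + log([base]/[acid]) with [base]/[acid] = 0.046/0.058:
pH = 9.244 + (-0.101) = 9.14

pH = 9.14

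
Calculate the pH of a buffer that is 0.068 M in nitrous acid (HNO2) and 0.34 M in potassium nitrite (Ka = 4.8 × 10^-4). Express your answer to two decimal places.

pKa = −log(4.8 × 10^-4) = 3.319
Henderson–Hasselbalch: pH = pKa + log([NO2-]/[HNO2]) = 3.319 + log(0.34/0.068)
pH = 3.319 + (+0.699) = 4.02

pH = 4.02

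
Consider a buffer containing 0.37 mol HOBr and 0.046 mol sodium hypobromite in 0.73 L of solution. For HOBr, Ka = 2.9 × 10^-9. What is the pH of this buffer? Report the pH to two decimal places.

pKa = −log(2.9 × 10^-9) = 8.538
Henderson–Hasselbalch: pH = pKa + log([OBr-]/[HOBr]) = 8.538 + log(0.046/0.37)
pH = 8.538 + (-0.905) = 7.63

pH = 7.63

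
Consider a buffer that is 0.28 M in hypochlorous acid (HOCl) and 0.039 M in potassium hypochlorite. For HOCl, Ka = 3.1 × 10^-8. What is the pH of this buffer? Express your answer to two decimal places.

pKa = −log(3.1 × 10^-8) = 7.509
Henderson–Hasselbalch: pH = pKa + log([OCl-]/[HOCl]) = 7.509 + log(0.039/0.28)
pH = 7.509 + (-0.856) = 6.65

pH = 6.65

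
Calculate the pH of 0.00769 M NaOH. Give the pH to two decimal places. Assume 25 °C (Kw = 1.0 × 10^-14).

pH = 11.89

NaOH is a strong base; [OH-] = 0.00769 M.
pOH = -log(0.00769) = 2.11
pH = 14.00 - 2.11 = 11.89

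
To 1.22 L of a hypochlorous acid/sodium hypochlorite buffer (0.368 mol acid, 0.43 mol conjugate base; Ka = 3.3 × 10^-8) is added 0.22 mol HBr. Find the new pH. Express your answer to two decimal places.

pH = 7.03

Added H+ converts OCl- to HOCl: HOCl → 0.588 mol, OCl- → 0.21 mol.
pKa = −log(3.3 × 10^-8) = 7.481
pH = pKa + log(n_OCl-/n_HOCl) = 7.481 + log(0.21/0.588) = 7.481 + (-0.447)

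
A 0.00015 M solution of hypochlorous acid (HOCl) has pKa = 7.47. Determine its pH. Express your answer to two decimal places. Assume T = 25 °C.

HOCl ⇌ OCl- + H+
Ka = 10^(−7.47) = 3.39 × 10^-8
Ka = [H+]²/(0.00015 − [H+]) = 3.39 × 10^-8
Assume [H+] ≪ 0.00015: [H+] ≈ √(3.39 × 10^-8 × 0.00015) = 2.25 × 10^-6 M
Check: 1.5% ionized — well under 5%, approximation valid.
pH = −log[H+] = −log(2.25 × 10^-6) = 5.65

pH = 5.65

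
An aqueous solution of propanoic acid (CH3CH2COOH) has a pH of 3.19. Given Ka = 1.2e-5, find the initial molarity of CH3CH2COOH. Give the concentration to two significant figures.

[H+] = 10^(-3.19) = 6.46 × 10^-4 M = x
Ka = x²/(C₀ − x) ⇒ C₀ = x + x²/Ka
C₀ = 6.46 × 10^-4 + (6.46 × 10^-4)²/(1.2 × 10^-5) = 3.54 × 10^-2 M

C₀ = 3.5 × 10^-2 M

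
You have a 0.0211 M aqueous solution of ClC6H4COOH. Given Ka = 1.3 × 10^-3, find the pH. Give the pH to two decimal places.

pH = 2.33

ClC6H4COOH ⇌ ClC6H4COO- + H+
From the ICE table, Ka = x²/(0.0211 − x) = 1.3 × 10^-3.
Here C₀/Ka ≈ 16.2, so the small-x approximation fails. Use the quadratic:
x = (−Ka + √(Ka² + 4·Ka·C₀))/2 = 4.63 × 10^-3 M
pH = −log[H+] = −log(4.63 × 10^-3) = 2.33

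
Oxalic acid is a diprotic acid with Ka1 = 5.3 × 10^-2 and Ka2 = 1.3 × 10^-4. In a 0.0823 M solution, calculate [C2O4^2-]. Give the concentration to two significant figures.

First ionization gives [H+] ≈ [HC2O4-] = 4.47 × 10^-2 M.
Second step: Ka2 = [H+][C2O4^2-]/[HC2O4-] ≈ [C2O4^2-] (since [H+] ≈ [HC2O4-]).
So [C2O4^2-] ≈ Ka2.

1.3 × 10^-4 M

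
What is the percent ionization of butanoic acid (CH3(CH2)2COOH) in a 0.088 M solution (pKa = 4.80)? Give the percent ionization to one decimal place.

CH3(CH2)2COOH ⇌ CH3(CH2)2COO- + H+; let x = [H+] at equilibrium.
Ka = 10^(−4.80) = 1.58 × 10^-5
x ≈ √(Ka·C₀) = √(1.58 × 10^-5 × 0.088) = 1.18 × 10^-3 M
% ionization = x/C₀ × 100% = 1.18 × 10^-3/0.088 × 100% = 1.3%

1.3%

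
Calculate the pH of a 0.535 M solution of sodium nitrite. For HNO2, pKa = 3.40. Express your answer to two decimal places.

pH = 8.56

NO2- is the conjugate base of the weak acid HNO2.
Ka = 10^(−3.40) = 3.98 × 10^-4
Kb = Kw/Ka = 1.0×10^-14 / 3.98 × 10^-4 = 2.51 × 10^-11
Kb = x²/(0.535 − x) = 2.51 × 10^-11
Assume x ≪ 0.535: x ≈ √(2.51 × 10^-11 × 0.535) = 3.66 × 10^-6 M
Check: 0.00068% ionized — well under 5%, approximation valid.
pOH = 5.44, so pH = 14.00 − pOH = 8.56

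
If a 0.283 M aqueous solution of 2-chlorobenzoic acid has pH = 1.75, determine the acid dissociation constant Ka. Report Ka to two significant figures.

Ka = 1.2 × 10^-3

[H+] = 10^(-1.75) = 1.78 × 10^-2 M
At equilibrium [HA] = 0.283 − 1.78 × 10^-2 = 2.65 × 10^-1 M
Ka = [H+][A-]/[HA] = (1.78 × 10^-2)² / 2.65 × 10^-1 = 1.2 × 10^-3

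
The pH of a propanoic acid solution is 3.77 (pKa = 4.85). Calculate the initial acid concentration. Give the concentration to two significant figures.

C₀ = 2.2 × 10^-3 M

[H+] = 10^(-3.77) = 1.70 × 10^-4 M = x
Ka = 10^(−4.85) = 1.41 × 10^-5
Ka = x²/(C₀ − x) ⇒ C₀ = x + x²/Ka
C₀ = 1.70 × 10^-4 + (1.70 × 10^-4)²/(1.41 × 10^-5) = 2.22 × 10^-3 M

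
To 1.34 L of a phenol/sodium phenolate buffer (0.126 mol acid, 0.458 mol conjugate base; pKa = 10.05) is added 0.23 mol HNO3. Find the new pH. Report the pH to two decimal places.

After neutralization: n(C6H5OH) = 0.356 mol, n(C6H5O-) = 0.228 mol.
pH = pKa + log(n_C6H5O-/n_C6H5OH) = 10.05 + log(0.228/0.356) = 10.05 + (-0.194)

pH = 9.86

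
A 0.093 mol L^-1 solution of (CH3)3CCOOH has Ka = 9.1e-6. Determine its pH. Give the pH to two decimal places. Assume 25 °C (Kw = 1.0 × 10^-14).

pH = 3.04

(CH3)3CCOOH ⇌ (CH3)3CCOO- + H+
Ka = x²/(0.093 − x) = 9.1 × 10^-6
Since Ka ≪ C₀, x ≈ √(Ka·C₀) = 9.20 × 10^-4 M.
Check: 0.99% ionized — well under 5%, approximation valid.
pH = −log(9.20 × 10^-4) = 3.04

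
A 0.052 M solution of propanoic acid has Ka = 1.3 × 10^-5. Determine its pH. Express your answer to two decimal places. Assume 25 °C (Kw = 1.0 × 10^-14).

pH = 3.09

CH3CH2COOH ⇌ CH3CH2COO- + H+
From the ICE table, Ka = [H+]²/(0.052 − [H+]) = 1.3 × 10^-5.
Neglecting [H+] in the denominator: [H+] = √(1.3 × 10^-5 × 0.052) = 8.22 × 10^-4 M
([H+]/C₀ = 1.6% < 5%, so the approximation holds.)
pH = −log[H+] = −log(8.22 × 10^-4) = 3.09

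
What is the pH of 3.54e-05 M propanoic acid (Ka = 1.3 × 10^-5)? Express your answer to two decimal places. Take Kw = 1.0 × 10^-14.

pH = 4.80

CH3CH2COOH ⇌ CH3CH2COO- + H+
Ka = x²/(3.54e-05 − x) = 1.3 × 10^-5
Here C₀/Ka ≈ 2.72, so the small-x approximation fails. Use the quadratic:
x = [−1.3e-05 + √(1.3e-05² + 1.84e-09)]/2 = 1.59 × 10^-5 M
pH = −log(1.59 × 10^-5) = 4.80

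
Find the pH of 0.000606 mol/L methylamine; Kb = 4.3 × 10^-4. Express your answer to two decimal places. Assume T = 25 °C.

CH3NH2 + H2O ⇌ CH3NH3+ + OH-
Kb = x²/(0.000606 − x) = 4.3 × 10^-4
Here C₀/Kb ≈ 1.41, so the small-x approximation fails. Use the quadratic:
x = [−0.00043 + √(0.00043² + 1.04e-06)]/2 = 3.39 × 10^-4 M
pOH = −log(3.39 × 10^-4) = 3.47; pH = 14.00 − 3.47 = 10.53

pH = 10.53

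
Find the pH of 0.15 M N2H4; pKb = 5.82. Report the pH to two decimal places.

pH = 10.68

N2H4 + H2O ⇌ N2H5+ + OH-
Kb = 10^(−5.82) = 1.51 × 10^-6
Kb = [OH-]²/(0.15 − [OH-]) = 1.51 × 10^-6
Assume [OH-] ≪ 0.15: [OH-] ≈ √(1.51 × 10^-6 × 0.15) = 4.76 × 10^-4 M
Check: 0.32% ionized — well under 5%, approximation valid.
pOH = −log(4.76 × 10^-4) = 3.32; pH = 14.00 − 3.32 = 10.68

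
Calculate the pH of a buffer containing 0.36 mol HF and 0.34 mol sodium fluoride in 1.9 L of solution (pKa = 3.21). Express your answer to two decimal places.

Henderson–Hasselbalch: pH = pKa + log([F-]/[HF]) = 3.21 + log(0.34/0.36)
pH = 3.21 + (-0.025) = 3.19

pH = 3.19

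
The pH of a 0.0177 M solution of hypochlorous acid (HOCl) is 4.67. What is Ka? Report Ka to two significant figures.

[H+] = 10^(-4.67) = 2.14 × 10^-5 M
At equilibrium [HA] = 0.0177 − 2.14 × 10^-5 = 1.77 × 10^-2 M
Ka = [H+][A-]/[HA] = (2.14 × 10^-5)² / 1.77 × 10^-2 = 2.6 × 10^-8

Ka = 2.6 × 10^-8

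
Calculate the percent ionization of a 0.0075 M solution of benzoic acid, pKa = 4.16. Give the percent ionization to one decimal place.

C6H5COOH ⇌ C6H5COO- + H+; let x = [H+] at equilibrium.
Ka = 10^(−4.16) = 6.92 × 10^-5
Ka = x²/(C₀ − x); solving the quadratic gives x = 6.87 × 10^-4 M.
% ionization = x/C₀ × 100% = 6.87 × 10^-4/0.0075 × 100% = 9.2%

9.2%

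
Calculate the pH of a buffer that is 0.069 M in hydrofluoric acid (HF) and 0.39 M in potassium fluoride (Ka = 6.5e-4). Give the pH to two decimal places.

pKa = −log(6.5 × 10^-4) = 3.187
Henderson–Hasselbalch: pH = pKa + log([F-]/[HF]) = 3.187 + log(0.39/0.069)
pH = 3.187 + (+0.752) = 3.94

pH = 3.94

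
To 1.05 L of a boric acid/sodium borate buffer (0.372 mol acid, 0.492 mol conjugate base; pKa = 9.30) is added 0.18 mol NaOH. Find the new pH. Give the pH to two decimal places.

OH- converts B(OH)3 to B(OH)4-: B(OH)3 → 0.192 mol, B(OH)4- → 0.672 mol.
Henderson–Hasselbalch with mole ratio 0.672/0.192: pH = 9.30 + (+0.544)

pH = 9.84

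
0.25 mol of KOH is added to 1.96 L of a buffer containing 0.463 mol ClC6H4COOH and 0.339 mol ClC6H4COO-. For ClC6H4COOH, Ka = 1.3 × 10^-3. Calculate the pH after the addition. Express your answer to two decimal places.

OH- converts ClC6H4COOH to ClC6H4COO-: ClC6H4COOH → 0.213 mol, ClC6H4COO- → 0.589 mol.
pKa = −log(1.3 × 10^-3) = 2.886
pH = pKa + log(n_ClC6H4COO-/n_ClC6H4COOH) = 2.886 + log(0.589/0.213) = 2.886 + (+0.442)

pH = 3.33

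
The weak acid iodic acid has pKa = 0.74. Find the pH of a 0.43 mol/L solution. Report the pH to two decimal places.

pH = 0.69

HIO3 ⇌ IO3- + H+
Ka = 10^(−0.74) = 1.82 × 10^-1
From the ICE table, Ka = x²/(0.43 − x) = 1.82 × 10^-1.
The 5% rule fails; solving x² + Ka·x − Ka·C₀ = 0 exactly:
x = [−0.182 + √(0.182² + 0.313)]/2 = 2.03 × 10^-1 M
pH = −log(2.03 × 10^-1) = 0.69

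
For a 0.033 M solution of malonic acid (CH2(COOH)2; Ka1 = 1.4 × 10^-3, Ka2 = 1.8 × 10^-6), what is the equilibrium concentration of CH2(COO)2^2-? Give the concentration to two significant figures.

First ionization gives [H+] ≈ [CH2(COOH)COO-] = 6.13 × 10^-3 M.
Second step: Ka2 = [H+][CH2(COO)2^2-]/[CH2(COOH)COO-] ≈ [CH2(COO)2^2-] (since [H+] ≈ [CH2(COOH)COO-]).
So [CH2(COO)2^2-] ≈ Ka2.

1.8 × 10^-6 M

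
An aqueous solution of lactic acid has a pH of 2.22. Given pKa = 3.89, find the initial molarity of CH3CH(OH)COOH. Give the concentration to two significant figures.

C₀ = 2.9 × 10^-1 M

[H+] = 10^(-2.22) = 6.03 × 10^-3 M = x
Ka = 10^(−3.89) = 1.29 × 10^-4
Ka = x²/(C₀ − x) ⇒ C₀ = x + x²/Ka
C₀ = 6.03 × 10^-3 + (6.03 × 10^-3)²/(1.29 × 10^-4) = 2.88 × 10^-1 M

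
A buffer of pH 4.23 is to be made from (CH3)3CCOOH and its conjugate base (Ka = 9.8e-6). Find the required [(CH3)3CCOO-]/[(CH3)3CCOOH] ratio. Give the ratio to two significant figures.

ratio = 0.17

pKa = -log(9.8 × 10^-6) = 5.009
pH = pKa + log(r) ⇒ log(r) = 4.23 − 5.009 = -0.779
r = [(CH3)3CCOO-]/[(CH3)3CCOOH] = 10^(-0.779) = 0.166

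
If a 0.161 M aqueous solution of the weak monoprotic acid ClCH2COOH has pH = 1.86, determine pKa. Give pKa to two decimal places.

[H+] = 10^(-1.86) = 1.38 × 10^-2 M
At equilibrium [HA] = 0.161 − 1.38 × 10^-2 = 1.47 × 10^-1 M
Ka = [H+][A-]/[HA] = (1.38 × 10^-2)² / 1.47 × 10^-1 = 1.30 × 10^-3
pKa = -log(1.30 × 10^-3) = 2.89

pKa = 2.89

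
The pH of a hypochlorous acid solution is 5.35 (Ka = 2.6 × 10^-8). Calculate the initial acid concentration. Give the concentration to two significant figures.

C₀ = 7.7 × 10^-4 M

[H+] = 10^(-5.35) = 4.47 × 10^-6 M = x
Ka = x²/(C₀ − x) ⇒ C₀ = x + x²/Ka
C₀ = 4.47 × 10^-6 + (4.47 × 10^-6)²/(2.6 × 10^-8) = 7.73 × 10^-4 M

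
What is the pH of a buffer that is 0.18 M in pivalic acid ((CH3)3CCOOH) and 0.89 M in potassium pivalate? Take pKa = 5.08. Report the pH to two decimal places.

pH = 5.77

Henderson–Hasselbalch: pH = pKa + log([(CH3)3CCOO-]/[(CH3)3CCOOH]) = 5.08 + log(0.89/0.18)
pH = 5.08 + (+0.694) = 5.77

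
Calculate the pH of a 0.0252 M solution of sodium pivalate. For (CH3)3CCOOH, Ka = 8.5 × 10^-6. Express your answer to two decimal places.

(CH3)3CCOO- is the conjugate base of the weak acid (CH3)3CCOOH.
Kb = Kw/Ka = 1.0×10^-14 / 8.5 × 10^-6 = 1.18 × 10^-9
Kb = [OH-]²/(0.0252 − [OH-]) = 1.18 × 10^-9
Since Kb ≪ C₀, [OH-] ≈ √(Kb·C₀) = 5.45 × 10^-6 M.
Check: 0.022% ionized — well under 5%, approximation valid.
pOH = −log(5.45 × 10^-6) = 5.26; pH = 14.00 − 5.26 = 8.74

pH = 8.74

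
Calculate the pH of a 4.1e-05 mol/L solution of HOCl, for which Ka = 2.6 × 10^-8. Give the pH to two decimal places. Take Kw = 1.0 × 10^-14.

HOCl ⇌ OCl- + H+
Ka = x²/(4.1e-05 − x) = 2.6 × 10^-8
Since Ka ≪ C₀, x ≈ √(Ka·C₀) = 1.03 × 10^-6 M.
(x/C₀ = 2.5% < 5%, so the approximation holds.)
pH = −log(1.03 × 10^-6) = 5.99

pH = 5.99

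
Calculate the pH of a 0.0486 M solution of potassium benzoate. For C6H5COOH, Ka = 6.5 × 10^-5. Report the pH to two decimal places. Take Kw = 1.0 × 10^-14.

C6H5COO- is the conjugate base of the weak acid C6H5COOH.
Kb = Kw/Ka = 1.0×10^-14 / 6.5 × 10^-5 = 1.54 × 10^-10
From the ICE table, Kb = [OH-]²/(0.0486 − [OH-]) = 1.54 × 10^-10.
Since Kb ≪ C₀, [OH-] ≈ √(Kb·C₀) = 2.74 × 10^-6 M.
Check: 0.0056% ionized — well under 5%, approximation valid.
pOH = −log(2.74 × 10^-6) = 5.56; pH = 14.00 − 5.56 = 8.44

pH = 8.44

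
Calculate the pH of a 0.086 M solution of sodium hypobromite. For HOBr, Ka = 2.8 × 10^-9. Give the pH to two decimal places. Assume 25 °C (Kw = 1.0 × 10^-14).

OBr- is the conjugate base of the weak acid HOBr.
Kb = Kw/Ka = 1.0×10^-14 / 2.8 × 10^-9 = 3.57 × 10^-6
Kb = x²/(0.086 − x) = 3.57 × 10^-6
Since Kb ≪ C₀, x ≈ √(Kb·C₀) = 5.54 × 10^-4 M.
(x/C₀ = 0.64% < 5%, so the approximation holds.)
pOH = 3.26, so pH = 14.00 − pOH = 10.74

pH = 10.74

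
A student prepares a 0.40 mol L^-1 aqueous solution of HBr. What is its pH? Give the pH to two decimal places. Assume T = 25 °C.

HBr is a strong acid and dissociates completely, so [H+] = 0.40 M.
pH = -log(0.4) = 0.40

pH = 0.40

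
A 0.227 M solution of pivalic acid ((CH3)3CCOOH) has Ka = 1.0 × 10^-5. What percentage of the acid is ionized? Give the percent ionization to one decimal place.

(CH3)3CCOOH ⇌ (CH3)3CCOO- + H+; let x = [H+] at equilibrium.
x ≈ √(Ka·C₀) = √(1.0 × 10^-5 × 0.227) = 1.51 × 10^-3 M
% ionization = x/C₀ × 100% = 1.51 × 10^-3/0.227 × 100% = 0.7%

0.7%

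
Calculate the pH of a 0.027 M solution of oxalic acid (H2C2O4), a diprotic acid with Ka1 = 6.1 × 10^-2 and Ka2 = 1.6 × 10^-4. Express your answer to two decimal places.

pH = 1.69

Ka1 ≫ Ka2, so treat the first dissociation as the only significant source of H+.
Ka1 = x²/(0.027 − x) = 6.1 × 10^-2
Solving the quadratic: x = (−Ka1 + √(Ka1² + 4·Ka1·C₀))/2 = 2.03 × 10^-2 M
pH = −log(2.03 × 10^-2) = 1.69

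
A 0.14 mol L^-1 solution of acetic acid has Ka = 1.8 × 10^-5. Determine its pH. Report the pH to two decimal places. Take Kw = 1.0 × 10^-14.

pH = 2.80

CH3COOH ⇌ CH3COO- + H+
Let x = [H+] at equilibrium. Ka = x²/(0.14 − x).
Neglecting x in the denominator: x = √(1.8 × 10^-5 × 0.14) = 1.59 × 10^-3 M
pH = −log[H+] = −log(1.59 × 10^-3) = 2.80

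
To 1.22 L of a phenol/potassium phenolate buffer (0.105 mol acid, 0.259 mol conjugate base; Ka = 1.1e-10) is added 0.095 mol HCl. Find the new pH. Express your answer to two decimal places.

Added H+ converts C6H5O- to C6H5OH: C6H5OH → 0.2 mol, C6H5O- → 0.164 mol.
pKa = −log(1.1 × 10^-10) = 9.959
pH = pKa + log([A⁻]/[HA]) = 9.959 + log(0.164/0.2) = 9.959 -0.086

pH = 9.87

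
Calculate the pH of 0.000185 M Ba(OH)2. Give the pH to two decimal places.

Ba(OH)2 is a strong base (each formula unit releases 2 OH-); [OH-] = 0.00037 M.
pOH = -log(0.00037) = 3.43
pH = 14.00 - 3.43 = 10.57

pH = 10.57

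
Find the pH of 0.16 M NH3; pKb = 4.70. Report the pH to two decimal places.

pH = 11.25

NH3 + H2O ⇌ NH4+ + OH-
Kb = 10^(−4.70) = 2.00 × 10^-5
From the ICE table, Kb = [OH-]²/(0.16 − [OH-]) = 2.00 × 10^-5.
Neglecting [OH-] in the denominator: [OH-] = √(2.00 × 10^-5 × 0.16) = 1.79 × 10^-3 M
pOH = −log(1.79 × 10^-3) = 2.75; pH = 14.00 − 2.75 = 11.25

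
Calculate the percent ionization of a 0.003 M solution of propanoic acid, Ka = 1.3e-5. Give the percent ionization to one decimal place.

CH3CH2COOH ⇌ CH3CH2COO- + H+; let x = [H+] at equilibrium.
Solve x² + 1.3e-05x − 3.9e-08 = 0 → x = 1.91 × 10^-4 M
% ionization = x/C₀ × 100% = 1.91 × 10^-4/0.003 × 100% = 6.4%

6.4%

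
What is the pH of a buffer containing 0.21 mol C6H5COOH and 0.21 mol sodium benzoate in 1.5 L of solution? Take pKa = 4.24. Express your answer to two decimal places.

Using pH = pKa + log([base]/[acid]) with [base]/[acid] = 0.21/0.21:
pH = 4.24 + (+0.000) = 4.24

pH = 4.24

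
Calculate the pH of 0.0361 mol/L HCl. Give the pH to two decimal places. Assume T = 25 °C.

HCl is a strong acid and dissociates completely, so [H+] = 0.0361 M.
pH = -log(0.0361) = 1.44

pH = 1.44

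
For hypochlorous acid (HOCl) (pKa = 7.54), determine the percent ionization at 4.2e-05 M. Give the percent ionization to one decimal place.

2.6%

HOCl ⇌ OCl- + H+; let x = [H+] at equilibrium.
Ka = 10^(−7.54) = 2.88 × 10^-8
x ≈ √(Ka·C₀) = √(2.88 × 10^-8 × 4.2e-05) = 1.10 × 10^-6 M
% ionization = x/C₀ × 100% = 1.10 × 10^-6/4.2e-05 × 100% = 2.6%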